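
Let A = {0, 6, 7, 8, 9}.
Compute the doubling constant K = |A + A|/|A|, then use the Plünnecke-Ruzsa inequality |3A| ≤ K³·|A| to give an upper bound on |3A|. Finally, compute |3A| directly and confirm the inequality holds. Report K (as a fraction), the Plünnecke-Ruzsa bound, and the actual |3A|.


|A| = 5.
Step 1: Compute A + A by enumerating all 25 pairs.
A + A = {0, 6, 7, 8, 9, 12, 13, 14, 15, 16, 17, 18}, so |A + A| = 12.
Step 2: Doubling constant K = |A + A|/|A| = 12/5 = 12/5 ≈ 2.4000.
Step 3: Plünnecke-Ruzsa gives |3A| ≤ K³·|A| = (2.4000)³ · 5 ≈ 69.1200.
Step 4: Compute 3A = A + A + A directly by enumerating all triples (a,b,c) ∈ A³; |3A| = 21.
Step 5: Check 21 ≤ 69.1200? Yes ✓.

K = 12/5, Plünnecke-Ruzsa bound K³|A| ≈ 69.1200, |3A| = 21, inequality holds.


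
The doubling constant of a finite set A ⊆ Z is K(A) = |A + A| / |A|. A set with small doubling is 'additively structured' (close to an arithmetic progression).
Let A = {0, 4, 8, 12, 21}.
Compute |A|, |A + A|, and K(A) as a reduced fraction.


|A| = 5.
Compute A + A by enumerating all 25 pairs.
A + A = {0, 4, 8, 12, 16, 20, 21, 24, 25, 29, 33, 42}, so |A + A| = 12.
K = |A + A| / |A| = 12/5 (already in lowest terms) ≈ 2.4000.
Reference: AP of size 5 gives K = 9/5 ≈ 1.8000; a fully generic set of size 5 gives K ≈ 3.0000.

|A| = 5, |A + A| = 12, K = 12/5.


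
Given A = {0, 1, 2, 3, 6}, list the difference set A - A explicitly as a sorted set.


A - A = {a - a' : a, a' ∈ A}.
Compute a - a' for each ordered pair (a, a'):
a = 0: 0-0=0, 0-1=-1, 0-2=-2, 0-3=-3, 0-6=-6
a = 1: 1-0=1, 1-1=0, 1-2=-1, 1-3=-2, 1-6=-5
a = 2: 2-0=2, 2-1=1, 2-2=0, 2-3=-1, 2-6=-4
a = 3: 3-0=3, 3-1=2, 3-2=1, 3-3=0, 3-6=-3
a = 6: 6-0=6, 6-1=5, 6-2=4, 6-3=3, 6-6=0
Collecting distinct values (and noting 0 appears from a-a):
A - A = {-6, -5, -4, -3, -2, -1, 0, 1, 2, 3, 4, 5, 6}
|A - A| = 13

A - A = {-6, -5, -4, -3, -2, -1, 0, 1, 2, 3, 4, 5, 6}


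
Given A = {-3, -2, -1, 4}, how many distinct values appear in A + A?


A + A = {a + a' : a, a' ∈ A}; |A| = 4.
General bounds: 2|A| - 1 ≤ |A + A| ≤ |A|(|A|+1)/2, i.e. 7 ≤ |A + A| ≤ 10.
Lower bound 2|A|-1 is attained iff A is an arithmetic progression.
Enumerate sums a + a' for a ≤ a' (symmetric, so this suffices):
a = -3: -3+-3=-6, -3+-2=-5, -3+-1=-4, -3+4=1
a = -2: -2+-2=-4, -2+-1=-3, -2+4=2
a = -1: -1+-1=-2, -1+4=3
a = 4: 4+4=8
Distinct sums: {-6, -5, -4, -3, -2, 1, 2, 3, 8}
|A + A| = 9

|A + A| = 9


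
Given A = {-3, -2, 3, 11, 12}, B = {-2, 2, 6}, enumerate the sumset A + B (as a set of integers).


A + B = {a + b : a ∈ A, b ∈ B}.
Enumerate all |A|·|B| = 5·3 = 15 pairs (a, b) and collect distinct sums.
a = -3: -3+-2=-5, -3+2=-1, -3+6=3
a = -2: -2+-2=-4, -2+2=0, -2+6=4
a = 3: 3+-2=1, 3+2=5, 3+6=9
a = 11: 11+-2=9, 11+2=13, 11+6=17
a = 12: 12+-2=10, 12+2=14, 12+6=18
Collecting distinct sums: A + B = {-5, -4, -1, 0, 1, 3, 4, 5, 9, 10, 13, 14, 17, 18}
|A + B| = 14

A + B = {-5, -4, -1, 0, 1, 3, 4, 5, 9, 10, 13, 14, 17, 18}


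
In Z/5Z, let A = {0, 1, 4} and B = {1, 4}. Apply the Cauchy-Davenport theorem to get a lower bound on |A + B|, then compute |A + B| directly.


Cauchy-Davenport: |A + B| ≥ min(p, |A| + |B| - 1) for A, B nonempty in Z/pZ.
|A| = 3, |B| = 2, p = 5.
CD lower bound = min(5, 3 + 2 - 1) = min(5, 4) = 4.
Compute A + B mod 5 directly:
a = 0: 0+1=1, 0+4=4
a = 1: 1+1=2, 1+4=0
a = 4: 4+1=0, 4+4=3
A + B = {0, 1, 2, 3, 4}, so |A + B| = 5.
Verify: 5 ≥ 4? Yes ✓.

CD lower bound = 4, actual |A + B| = 5.


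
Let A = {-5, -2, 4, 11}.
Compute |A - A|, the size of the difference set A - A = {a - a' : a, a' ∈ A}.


A - A = {a - a' : a, a' ∈ A}; |A| = 4.
Bounds: 2|A|-1 ≤ |A - A| ≤ |A|² - |A| + 1, i.e. 7 ≤ |A - A| ≤ 13.
Note: 0 ∈ A - A always (from a - a). The set is symmetric: if d ∈ A - A then -d ∈ A - A.
Enumerate nonzero differences d = a - a' with a > a' (then include -d):
Positive differences: {3, 6, 7, 9, 13, 16}
Full difference set: {0} ∪ (positive diffs) ∪ (negative diffs).
|A - A| = 1 + 2·6 = 13 (matches direct enumeration: 13).

|A - A| = 13


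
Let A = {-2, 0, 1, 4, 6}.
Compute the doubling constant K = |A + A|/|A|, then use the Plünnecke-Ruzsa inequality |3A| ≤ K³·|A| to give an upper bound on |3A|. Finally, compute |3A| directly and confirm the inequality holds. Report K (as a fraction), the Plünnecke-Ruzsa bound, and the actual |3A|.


|A| = 5.
Step 1: Compute A + A by enumerating all 25 pairs.
A + A = {-4, -2, -1, 0, 1, 2, 4, 5, 6, 7, 8, 10, 12}, so |A + A| = 13.
Step 2: Doubling constant K = |A + A|/|A| = 13/5 = 13/5 ≈ 2.6000.
Step 3: Plünnecke-Ruzsa gives |3A| ≤ K³·|A| = (2.6000)³ · 5 ≈ 87.8800.
Step 4: Compute 3A = A + A + A directly by enumerating all triples (a,b,c) ∈ A³; |3A| = 22.
Step 5: Check 22 ≤ 87.8800? Yes ✓.

K = 13/5, Plünnecke-Ruzsa bound K³|A| ≈ 87.8800, |3A| = 22, inequality holds.


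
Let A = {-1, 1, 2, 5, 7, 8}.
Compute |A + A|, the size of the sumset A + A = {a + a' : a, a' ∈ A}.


A + A = {a + a' : a, a' ∈ A}; |A| = 6.
General bounds: 2|A| - 1 ≤ |A + A| ≤ |A|(|A|+1)/2, i.e. 11 ≤ |A + A| ≤ 21.
Lower bound 2|A|-1 is attained iff A is an arithmetic progression.
Enumerate sums a + a' for a ≤ a' (symmetric, so this suffices):
a = -1: -1+-1=-2, -1+1=0, -1+2=1, -1+5=4, -1+7=6, -1+8=7
a = 1: 1+1=2, 1+2=3, 1+5=6, 1+7=8, 1+8=9
a = 2: 2+2=4, 2+5=7, 2+7=9, 2+8=10
a = 5: 5+5=10, 5+7=12, 5+8=13
a = 7: 7+7=14, 7+8=15
a = 8: 8+8=16
Distinct sums: {-2, 0, 1, 2, 3, 4, 6, 7, 8, 9, 10, 12, 13, 14, 15, 16}
|A + A| = 16

|A + A| = 16


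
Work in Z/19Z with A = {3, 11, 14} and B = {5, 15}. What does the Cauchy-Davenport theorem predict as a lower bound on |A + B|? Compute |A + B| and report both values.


Cauchy-Davenport: |A + B| ≥ min(p, |A| + |B| - 1) for A, B nonempty in Z/pZ.
|A| = 3, |B| = 2, p = 19.
CD lower bound = min(19, 3 + 2 - 1) = min(19, 4) = 4.
Compute A + B mod 19 directly:
a = 3: 3+5=8, 3+15=18
a = 11: 11+5=16, 11+15=7
a = 14: 14+5=0, 14+15=10
A + B = {0, 7, 8, 10, 16, 18}, so |A + B| = 6.
Verify: 6 ≥ 4? Yes ✓.

CD lower bound = 4, actual |A + B| = 6.


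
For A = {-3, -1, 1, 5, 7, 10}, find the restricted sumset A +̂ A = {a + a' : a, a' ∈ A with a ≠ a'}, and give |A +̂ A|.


Restricted sumset: A +̂ A = {a + a' : a ∈ A, a' ∈ A, a ≠ a'}.
Equivalently, take A + A and drop any sum 2a that is achievable ONLY as a + a for a ∈ A (i.e. sums representable only with equal summands).
Enumerate pairs (a, a') with a < a' (symmetric, so each unordered pair gives one sum; this covers all a ≠ a'):
  -3 + -1 = -4
  -3 + 1 = -2
  -3 + 5 = 2
  -3 + 7 = 4
  -3 + 10 = 7
  -1 + 1 = 0
  -1 + 5 = 4
  -1 + 7 = 6
  -1 + 10 = 9
  1 + 5 = 6
  1 + 7 = 8
  1 + 10 = 11
  5 + 7 = 12
  5 + 10 = 15
  7 + 10 = 17
Collected distinct sums: {-4, -2, 0, 2, 4, 6, 7, 8, 9, 11, 12, 15, 17}
|A +̂ A| = 13
(Reference bound: |A +̂ A| ≥ 2|A| - 3 for |A| ≥ 2, with |A| = 6 giving ≥ 9.)

|A +̂ A| = 13


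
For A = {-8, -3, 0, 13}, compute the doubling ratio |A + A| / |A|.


|A| = 4.
Compute A + A by enumerating all 16 pairs.
A + A = {-16, -11, -8, -6, -3, 0, 5, 10, 13, 26}, so |A + A| = 10.
K = |A + A| / |A| = 10/4 = 5/2 ≈ 2.5000.
Reference: AP of size 4 gives K = 7/4 ≈ 1.7500; a fully generic set of size 4 gives K ≈ 2.5000.

|A| = 4, |A + A| = 10, K = 10/4 = 5/2.


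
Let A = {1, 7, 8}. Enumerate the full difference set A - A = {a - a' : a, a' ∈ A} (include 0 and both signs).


A - A = {a - a' : a, a' ∈ A}.
Compute a - a' for each ordered pair (a, a'):
a = 1: 1-1=0, 1-7=-6, 1-8=-7
a = 7: 7-1=6, 7-7=0, 7-8=-1
a = 8: 8-1=7, 8-7=1, 8-8=0
Collecting distinct values (and noting 0 appears from a-a):
A - A = {-7, -6, -1, 0, 1, 6, 7}
|A - A| = 7

A - A = {-7, -6, -1, 0, 1, 6, 7}


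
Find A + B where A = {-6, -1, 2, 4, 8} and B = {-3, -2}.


A + B = {a + b : a ∈ A, b ∈ B}.
Enumerate all |A|·|B| = 5·2 = 10 pairs (a, b) and collect distinct sums.
a = -6: -6+-3=-9, -6+-2=-8
a = -1: -1+-3=-4, -1+-2=-3
a = 2: 2+-3=-1, 2+-2=0
a = 4: 4+-3=1, 4+-2=2
a = 8: 8+-3=5, 8+-2=6
Collecting distinct sums: A + B = {-9, -8, -4, -3, -1, 0, 1, 2, 5, 6}
|A + B| = 10

A + B = {-9, -8, -4, -3, -1, 0, 1, 2, 5, 6}


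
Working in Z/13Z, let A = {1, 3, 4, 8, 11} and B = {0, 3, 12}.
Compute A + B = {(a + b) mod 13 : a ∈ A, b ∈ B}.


Work in Z/13Z: reduce every sum a + b modulo 13.
Enumerate all 15 pairs:
a = 1: 1+0=1, 1+3=4, 1+12=0
a = 3: 3+0=3, 3+3=6, 3+12=2
a = 4: 4+0=4, 4+3=7, 4+12=3
a = 8: 8+0=8, 8+3=11, 8+12=7
a = 11: 11+0=11, 11+3=1, 11+12=10
Distinct residues collected: {0, 1, 2, 3, 4, 6, 7, 8, 10, 11}
|A + B| = 10 (out of 13 total residues).

A + B = {0, 1, 2, 3, 4, 6, 7, 8, 10, 11}


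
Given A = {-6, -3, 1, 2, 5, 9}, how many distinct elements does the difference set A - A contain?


A - A = {a - a' : a, a' ∈ A}; |A| = 6.
Bounds: 2|A|-1 ≤ |A - A| ≤ |A|² - |A| + 1, i.e. 11 ≤ |A - A| ≤ 31.
Note: 0 ∈ A - A always (from a - a). The set is symmetric: if d ∈ A - A then -d ∈ A - A.
Enumerate nonzero differences d = a - a' with a > a' (then include -d):
Positive differences: {1, 3, 4, 5, 7, 8, 11, 12, 15}
Full difference set: {0} ∪ (positive diffs) ∪ (negative diffs).
|A - A| = 1 + 2·9 = 19 (matches direct enumeration: 19).

|A - A| = 19


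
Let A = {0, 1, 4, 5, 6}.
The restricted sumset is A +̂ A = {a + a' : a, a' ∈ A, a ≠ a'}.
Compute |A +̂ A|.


Restricted sumset: A +̂ A = {a + a' : a ∈ A, a' ∈ A, a ≠ a'}.
Equivalently, take A + A and drop any sum 2a that is achievable ONLY as a + a for a ∈ A (i.e. sums representable only with equal summands).
Enumerate pairs (a, a') with a < a' (symmetric, so each unordered pair gives one sum; this covers all a ≠ a'):
  0 + 1 = 1
  0 + 4 = 4
  0 + 5 = 5
  0 + 6 = 6
  1 + 4 = 5
  1 + 5 = 6
  1 + 6 = 7
  4 + 5 = 9
  4 + 6 = 10
  5 + 6 = 11
Collected distinct sums: {1, 4, 5, 6, 7, 9, 10, 11}
|A +̂ A| = 8
(Reference bound: |A +̂ A| ≥ 2|A| - 3 for |A| ≥ 2, with |A| = 5 giving ≥ 7.)

|A +̂ A| = 8


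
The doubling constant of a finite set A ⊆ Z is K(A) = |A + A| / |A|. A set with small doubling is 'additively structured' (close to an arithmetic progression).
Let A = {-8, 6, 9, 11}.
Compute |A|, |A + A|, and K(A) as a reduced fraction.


|A| = 4.
Compute A + A by enumerating all 16 pairs.
A + A = {-16, -2, 1, 3, 12, 15, 17, 18, 20, 22}, so |A + A| = 10.
K = |A + A| / |A| = 10/4 = 5/2 ≈ 2.5000.
Reference: AP of size 4 gives K = 7/4 ≈ 1.7500; a fully generic set of size 4 gives K ≈ 2.5000.

|A| = 4, |A + A| = 10, K = 10/4 = 5/2.


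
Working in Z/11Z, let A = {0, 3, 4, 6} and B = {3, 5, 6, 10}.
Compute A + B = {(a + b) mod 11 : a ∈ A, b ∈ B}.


Work in Z/11Z: reduce every sum a + b modulo 11.
Enumerate all 16 pairs:
a = 0: 0+3=3, 0+5=5, 0+6=6, 0+10=10
a = 3: 3+3=6, 3+5=8, 3+6=9, 3+10=2
a = 4: 4+3=7, 4+5=9, 4+6=10, 4+10=3
a = 6: 6+3=9, 6+5=0, 6+6=1, 6+10=5
Distinct residues collected: {0, 1, 2, 3, 5, 6, 7, 8, 9, 10}
|A + B| = 10 (out of 11 total residues).

A + B = {0, 1, 2, 3, 5, 6, 7, 8, 9, 10}


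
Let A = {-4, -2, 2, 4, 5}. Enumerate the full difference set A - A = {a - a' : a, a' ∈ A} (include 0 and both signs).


A - A = {a - a' : a, a' ∈ A}.
Compute a - a' for each ordered pair (a, a'):
a = -4: -4--4=0, -4--2=-2, -4-2=-6, -4-4=-8, -4-5=-9
a = -2: -2--4=2, -2--2=0, -2-2=-4, -2-4=-6, -2-5=-7
a = 2: 2--4=6, 2--2=4, 2-2=0, 2-4=-2, 2-5=-3
a = 4: 4--4=8, 4--2=6, 4-2=2, 4-4=0, 4-5=-1
a = 5: 5--4=9, 5--2=7, 5-2=3, 5-4=1, 5-5=0
Collecting distinct values (and noting 0 appears from a-a):
A - A = {-9, -8, -7, -6, -4, -3, -2, -1, 0, 1, 2, 3, 4, 6, 7, 8, 9}
|A - A| = 17

A - A = {-9, -8, -7, -6, -4, -3, -2, -1, 0, 1, 2, 3, 4, 6, 7, 8, 9}


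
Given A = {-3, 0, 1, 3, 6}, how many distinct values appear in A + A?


A + A = {a + a' : a, a' ∈ A}; |A| = 5.
General bounds: 2|A| - 1 ≤ |A + A| ≤ |A|(|A|+1)/2, i.e. 9 ≤ |A + A| ≤ 15.
Lower bound 2|A|-1 is attained iff A is an arithmetic progression.
Enumerate sums a + a' for a ≤ a' (symmetric, so this suffices):
a = -3: -3+-3=-6, -3+0=-3, -3+1=-2, -3+3=0, -3+6=3
a = 0: 0+0=0, 0+1=1, 0+3=3, 0+6=6
a = 1: 1+1=2, 1+3=4, 1+6=7
a = 3: 3+3=6, 3+6=9
a = 6: 6+6=12
Distinct sums: {-6, -3, -2, 0, 1, 2, 3, 4, 6, 7, 9, 12}
|A + A| = 12

|A + A| = 12


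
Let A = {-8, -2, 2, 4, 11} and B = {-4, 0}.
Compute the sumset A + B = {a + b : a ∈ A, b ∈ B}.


A + B = {a + b : a ∈ A, b ∈ B}.
Enumerate all |A|·|B| = 5·2 = 10 pairs (a, b) and collect distinct sums.
a = -8: -8+-4=-12, -8+0=-8
a = -2: -2+-4=-6, -2+0=-2
a = 2: 2+-4=-2, 2+0=2
a = 4: 4+-4=0, 4+0=4
a = 11: 11+-4=7, 11+0=11
Collecting distinct sums: A + B = {-12, -8, -6, -2, 0, 2, 4, 7, 11}
|A + B| = 9

A + B = {-12, -8, -6, -2, 0, 2, 4, 7, 11}


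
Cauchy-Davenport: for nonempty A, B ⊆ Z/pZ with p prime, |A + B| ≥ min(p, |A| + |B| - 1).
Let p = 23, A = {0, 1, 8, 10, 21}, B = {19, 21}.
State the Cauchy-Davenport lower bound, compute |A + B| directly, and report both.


Cauchy-Davenport: |A + B| ≥ min(p, |A| + |B| - 1) for A, B nonempty in Z/pZ.
|A| = 5, |B| = 2, p = 23.
CD lower bound = min(23, 5 + 2 - 1) = min(23, 6) = 6.
Compute A + B mod 23 directly:
a = 0: 0+19=19, 0+21=21
a = 1: 1+19=20, 1+21=22
a = 8: 8+19=4, 8+21=6
a = 10: 10+19=6, 10+21=8
a = 21: 21+19=17, 21+21=19
A + B = {4, 6, 8, 17, 19, 20, 21, 22}, so |A + B| = 8.
Verify: 8 ≥ 6? Yes ✓.

CD lower bound = 6, actual |A + B| = 8.


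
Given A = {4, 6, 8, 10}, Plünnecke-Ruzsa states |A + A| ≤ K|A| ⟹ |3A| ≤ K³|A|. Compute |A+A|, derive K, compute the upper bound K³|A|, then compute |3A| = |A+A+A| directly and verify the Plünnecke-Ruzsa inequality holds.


|A| = 4.
Step 1: Compute A + A by enumerating all 16 pairs.
A + A = {8, 10, 12, 14, 16, 18, 20}, so |A + A| = 7.
Step 2: Doubling constant K = |A + A|/|A| = 7/4 = 7/4 ≈ 1.7500.
Step 3: Plünnecke-Ruzsa gives |3A| ≤ K³·|A| = (1.7500)³ · 4 ≈ 21.4375.
Step 4: Compute 3A = A + A + A directly by enumerating all triples (a,b,c) ∈ A³; |3A| = 10.
Step 5: Check 10 ≤ 21.4375? Yes ✓.

K = 7/4, Plünnecke-Ruzsa bound K³|A| ≈ 21.4375, |3A| = 10, inequality holds.


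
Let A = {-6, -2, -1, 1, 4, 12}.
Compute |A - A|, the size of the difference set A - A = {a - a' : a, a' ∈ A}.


A - A = {a - a' : a, a' ∈ A}; |A| = 6.
Bounds: 2|A|-1 ≤ |A - A| ≤ |A|² - |A| + 1, i.e. 11 ≤ |A - A| ≤ 31.
Note: 0 ∈ A - A always (from a - a). The set is symmetric: if d ∈ A - A then -d ∈ A - A.
Enumerate nonzero differences d = a - a' with a > a' (then include -d):
Positive differences: {1, 2, 3, 4, 5, 6, 7, 8, 10, 11, 13, 14, 18}
Full difference set: {0} ∪ (positive diffs) ∪ (negative diffs).
|A - A| = 1 + 2·13 = 27 (matches direct enumeration: 27).

|A - A| = 27


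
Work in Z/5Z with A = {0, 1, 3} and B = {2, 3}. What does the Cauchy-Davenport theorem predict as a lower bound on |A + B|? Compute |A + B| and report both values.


Cauchy-Davenport: |A + B| ≥ min(p, |A| + |B| - 1) for A, B nonempty in Z/pZ.
|A| = 3, |B| = 2, p = 5.
CD lower bound = min(5, 3 + 2 - 1) = min(5, 4) = 4.
Compute A + B mod 5 directly:
a = 0: 0+2=2, 0+3=3
a = 1: 1+2=3, 1+3=4
a = 3: 3+2=0, 3+3=1
A + B = {0, 1, 2, 3, 4}, so |A + B| = 5.
Verify: 5 ≥ 4? Yes ✓.

CD lower bound = 4, actual |A + B| = 5.


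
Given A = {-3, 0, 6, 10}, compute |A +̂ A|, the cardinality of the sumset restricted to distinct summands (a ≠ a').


Restricted sumset: A +̂ A = {a + a' : a ∈ A, a' ∈ A, a ≠ a'}.
Equivalently, take A + A and drop any sum 2a that is achievable ONLY as a + a for a ∈ A (i.e. sums representable only with equal summands).
Enumerate pairs (a, a') with a < a' (symmetric, so each unordered pair gives one sum; this covers all a ≠ a'):
  -3 + 0 = -3
  -3 + 6 = 3
  -3 + 10 = 7
  0 + 6 = 6
  0 + 10 = 10
  6 + 10 = 16
Collected distinct sums: {-3, 3, 6, 7, 10, 16}
|A +̂ A| = 6
(Reference bound: |A +̂ A| ≥ 2|A| - 3 for |A| ≥ 2, with |A| = 4 giving ≥ 5.)

|A +̂ A| = 6


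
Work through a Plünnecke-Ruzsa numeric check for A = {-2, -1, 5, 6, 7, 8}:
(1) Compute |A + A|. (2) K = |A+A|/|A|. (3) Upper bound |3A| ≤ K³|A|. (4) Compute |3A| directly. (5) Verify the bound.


|A| = 6.
Step 1: Compute A + A by enumerating all 36 pairs.
A + A = {-4, -3, -2, 3, 4, 5, 6, 7, 10, 11, 12, 13, 14, 15, 16}, so |A + A| = 15.
Step 2: Doubling constant K = |A + A|/|A| = 15/6 = 15/6 ≈ 2.5000.
Step 3: Plünnecke-Ruzsa gives |3A| ≤ K³·|A| = (2.5000)³ · 6 ≈ 93.7500.
Step 4: Compute 3A = A + A + A directly by enumerating all triples (a,b,c) ∈ A³; |3A| = 27.
Step 5: Check 27 ≤ 93.7500? Yes ✓.

K = 15/6, Plünnecke-Ruzsa bound K³|A| ≈ 93.7500, |3A| = 27, inequality holds.


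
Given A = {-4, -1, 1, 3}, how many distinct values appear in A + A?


A + A = {a + a' : a, a' ∈ A}; |A| = 4.
General bounds: 2|A| - 1 ≤ |A + A| ≤ |A|(|A|+1)/2, i.e. 7 ≤ |A + A| ≤ 10.
Lower bound 2|A|-1 is attained iff A is an arithmetic progression.
Enumerate sums a + a' for a ≤ a' (symmetric, so this suffices):
a = -4: -4+-4=-8, -4+-1=-5, -4+1=-3, -4+3=-1
a = -1: -1+-1=-2, -1+1=0, -1+3=2
a = 1: 1+1=2, 1+3=4
a = 3: 3+3=6
Distinct sums: {-8, -5, -3, -2, -1, 0, 2, 4, 6}
|A + A| = 9

|A + A| = 9


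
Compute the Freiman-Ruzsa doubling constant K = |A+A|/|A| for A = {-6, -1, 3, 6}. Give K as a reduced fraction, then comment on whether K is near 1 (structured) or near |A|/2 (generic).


|A| = 4.
Compute A + A by enumerating all 16 pairs.
A + A = {-12, -7, -3, -2, 0, 2, 5, 6, 9, 12}, so |A + A| = 10.
K = |A + A| / |A| = 10/4 = 5/2 ≈ 2.5000.
Reference: AP of size 4 gives K = 7/4 ≈ 1.7500; a fully generic set of size 4 gives K ≈ 2.5000.

|A| = 4, |A + A| = 10, K = 10/4 = 5/2.


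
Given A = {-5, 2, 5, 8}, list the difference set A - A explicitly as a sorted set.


A - A = {a - a' : a, a' ∈ A}.
Compute a - a' for each ordered pair (a, a'):
a = -5: -5--5=0, -5-2=-7, -5-5=-10, -5-8=-13
a = 2: 2--5=7, 2-2=0, 2-5=-3, 2-8=-6
a = 5: 5--5=10, 5-2=3, 5-5=0, 5-8=-3
a = 8: 8--5=13, 8-2=6, 8-5=3, 8-8=0
Collecting distinct values (and noting 0 appears from a-a):
A - A = {-13, -10, -7, -6, -3, 0, 3, 6, 7, 10, 13}
|A - A| = 11

A - A = {-13, -10, -7, -6, -3, 0, 3, 6, 7, 10, 13}


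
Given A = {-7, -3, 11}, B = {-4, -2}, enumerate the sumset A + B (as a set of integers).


A + B = {a + b : a ∈ A, b ∈ B}.
Enumerate all |A|·|B| = 3·2 = 6 pairs (a, b) and collect distinct sums.
a = -7: -7+-4=-11, -7+-2=-9
a = -3: -3+-4=-7, -3+-2=-5
a = 11: 11+-4=7, 11+-2=9
Collecting distinct sums: A + B = {-11, -9, -7, -5, 7, 9}
|A + B| = 6

A + B = {-11, -9, -7, -5, 7, 9}


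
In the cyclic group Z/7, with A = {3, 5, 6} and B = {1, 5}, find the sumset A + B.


Work in Z/7Z: reduce every sum a + b modulo 7.
Enumerate all 6 pairs:
a = 3: 3+1=4, 3+5=1
a = 5: 5+1=6, 5+5=3
a = 6: 6+1=0, 6+5=4
Distinct residues collected: {0, 1, 3, 4, 6}
|A + B| = 5 (out of 7 total residues).

A + B = {0, 1, 3, 4, 6}


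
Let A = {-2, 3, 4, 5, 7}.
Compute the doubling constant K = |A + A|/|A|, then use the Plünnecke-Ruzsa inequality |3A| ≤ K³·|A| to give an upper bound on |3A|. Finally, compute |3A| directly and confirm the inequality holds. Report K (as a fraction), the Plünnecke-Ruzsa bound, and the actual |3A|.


|A| = 5.
Step 1: Compute A + A by enumerating all 25 pairs.
A + A = {-4, 1, 2, 3, 5, 6, 7, 8, 9, 10, 11, 12, 14}, so |A + A| = 13.
Step 2: Doubling constant K = |A + A|/|A| = 13/5 = 13/5 ≈ 2.6000.
Step 3: Plünnecke-Ruzsa gives |3A| ≤ K³·|A| = (2.6000)³ · 5 ≈ 87.8800.
Step 4: Compute 3A = A + A + A directly by enumerating all triples (a,b,c) ∈ A³; |3A| = 22.
Step 5: Check 22 ≤ 87.8800? Yes ✓.

K = 13/5, Plünnecke-Ruzsa bound K³|A| ≈ 87.8800, |3A| = 22, inequality holds.


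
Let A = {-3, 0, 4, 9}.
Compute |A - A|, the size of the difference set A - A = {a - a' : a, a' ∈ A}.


A - A = {a - a' : a, a' ∈ A}; |A| = 4.
Bounds: 2|A|-1 ≤ |A - A| ≤ |A|² - |A| + 1, i.e. 7 ≤ |A - A| ≤ 13.
Note: 0 ∈ A - A always (from a - a). The set is symmetric: if d ∈ A - A then -d ∈ A - A.
Enumerate nonzero differences d = a - a' with a > a' (then include -d):
Positive differences: {3, 4, 5, 7, 9, 12}
Full difference set: {0} ∪ (positive diffs) ∪ (negative diffs).
|A - A| = 1 + 2·6 = 13 (matches direct enumeration: 13).

|A - A| = 13


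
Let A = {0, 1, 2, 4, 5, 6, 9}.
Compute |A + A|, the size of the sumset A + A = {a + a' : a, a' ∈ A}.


A + A = {a + a' : a, a' ∈ A}; |A| = 7.
General bounds: 2|A| - 1 ≤ |A + A| ≤ |A|(|A|+1)/2, i.e. 13 ≤ |A + A| ≤ 28.
Lower bound 2|A|-1 is attained iff A is an arithmetic progression.
Enumerate sums a + a' for a ≤ a' (symmetric, so this suffices):
a = 0: 0+0=0, 0+1=1, 0+2=2, 0+4=4, 0+5=5, 0+6=6, 0+9=9
a = 1: 1+1=2, 1+2=3, 1+4=5, 1+5=6, 1+6=7, 1+9=10
a = 2: 2+2=4, 2+4=6, 2+5=7, 2+6=8, 2+9=11
a = 4: 4+4=8, 4+5=9, 4+6=10, 4+9=13
a = 5: 5+5=10, 5+6=11, 5+9=14
a = 6: 6+6=12, 6+9=15
a = 9: 9+9=18
Distinct sums: {0, 1, 2, 3, 4, 5, 6, 7, 8, 9, 10, 11, 12, 13, 14, 15, 18}
|A + A| = 17

|A + A| = 17


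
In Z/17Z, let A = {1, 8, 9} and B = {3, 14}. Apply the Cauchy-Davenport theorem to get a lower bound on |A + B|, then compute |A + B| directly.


Cauchy-Davenport: |A + B| ≥ min(p, |A| + |B| - 1) for A, B nonempty in Z/pZ.
|A| = 3, |B| = 2, p = 17.
CD lower bound = min(17, 3 + 2 - 1) = min(17, 4) = 4.
Compute A + B mod 17 directly:
a = 1: 1+3=4, 1+14=15
a = 8: 8+3=11, 8+14=5
a = 9: 9+3=12, 9+14=6
A + B = {4, 5, 6, 11, 12, 15}, so |A + B| = 6.
Verify: 6 ≥ 4? Yes ✓.

CD lower bound = 4, actual |A + B| = 6.


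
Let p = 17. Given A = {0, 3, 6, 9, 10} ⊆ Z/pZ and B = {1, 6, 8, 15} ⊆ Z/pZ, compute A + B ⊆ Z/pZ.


Work in Z/17Z: reduce every sum a + b modulo 17.
Enumerate all 20 pairs:
a = 0: 0+1=1, 0+6=6, 0+8=8, 0+15=15
a = 3: 3+1=4, 3+6=9, 3+8=11, 3+15=1
a = 6: 6+1=7, 6+6=12, 6+8=14, 6+15=4
a = 9: 9+1=10, 9+6=15, 9+8=0, 9+15=7
a = 10: 10+1=11, 10+6=16, 10+8=1, 10+15=8
Distinct residues collected: {0, 1, 4, 6, 7, 8, 9, 10, 11, 12, 14, 15, 16}
|A + B| = 13 (out of 17 total residues).

A + B = {0, 1, 4, 6, 7, 8, 9, 10, 11, 12, 14, 15, 16}


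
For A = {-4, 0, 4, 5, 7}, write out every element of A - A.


A - A = {a - a' : a, a' ∈ A}.
Compute a - a' for each ordered pair (a, a'):
a = -4: -4--4=0, -4-0=-4, -4-4=-8, -4-5=-9, -4-7=-11
a = 0: 0--4=4, 0-0=0, 0-4=-4, 0-5=-5, 0-7=-7
a = 4: 4--4=8, 4-0=4, 4-4=0, 4-5=-1, 4-7=-3
a = 5: 5--4=9, 5-0=5, 5-4=1, 5-5=0, 5-7=-2
a = 7: 7--4=11, 7-0=7, 7-4=3, 7-5=2, 7-7=0
Collecting distinct values (and noting 0 appears from a-a):
A - A = {-11, -9, -8, -7, -5, -4, -3, -2, -1, 0, 1, 2, 3, 4, 5, 7, 8, 9, 11}
|A - A| = 19

A - A = {-11, -9, -8, -7, -5, -4, -3, -2, -1, 0, 1, 2, 3, 4, 5, 7, 8, 9, 11}


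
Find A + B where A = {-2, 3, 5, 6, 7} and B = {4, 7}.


A + B = {a + b : a ∈ A, b ∈ B}.
Enumerate all |A|·|B| = 5·2 = 10 pairs (a, b) and collect distinct sums.
a = -2: -2+4=2, -2+7=5
a = 3: 3+4=7, 3+7=10
a = 5: 5+4=9, 5+7=12
a = 6: 6+4=10, 6+7=13
a = 7: 7+4=11, 7+7=14
Collecting distinct sums: A + B = {2, 5, 7, 9, 10, 11, 12, 13, 14}
|A + B| = 9

A + B = {2, 5, 7, 9, 10, 11, 12, 13, 14}


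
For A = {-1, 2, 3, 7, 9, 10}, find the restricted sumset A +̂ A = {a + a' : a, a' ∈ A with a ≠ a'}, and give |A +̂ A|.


Restricted sumset: A +̂ A = {a + a' : a ∈ A, a' ∈ A, a ≠ a'}.
Equivalently, take A + A and drop any sum 2a that is achievable ONLY as a + a for a ∈ A (i.e. sums representable only with equal summands).
Enumerate pairs (a, a') with a < a' (symmetric, so each unordered pair gives one sum; this covers all a ≠ a'):
  -1 + 2 = 1
  -1 + 3 = 2
  -1 + 7 = 6
  -1 + 9 = 8
  -1 + 10 = 9
  2 + 3 = 5
  2 + 7 = 9
  2 + 9 = 11
  2 + 10 = 12
  3 + 7 = 10
  3 + 9 = 12
  3 + 10 = 13
  7 + 9 = 16
  7 + 10 = 17
  9 + 10 = 19
Collected distinct sums: {1, 2, 5, 6, 8, 9, 10, 11, 12, 13, 16, 17, 19}
|A +̂ A| = 13
(Reference bound: |A +̂ A| ≥ 2|A| - 3 for |A| ≥ 2, with |A| = 6 giving ≥ 9.)

|A +̂ A| = 13


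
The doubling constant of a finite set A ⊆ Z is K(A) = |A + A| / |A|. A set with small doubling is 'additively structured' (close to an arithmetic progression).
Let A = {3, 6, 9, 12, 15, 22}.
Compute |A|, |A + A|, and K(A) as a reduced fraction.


|A| = 6.
Compute A + A by enumerating all 36 pairs.
A + A = {6, 9, 12, 15, 18, 21, 24, 25, 27, 28, 30, 31, 34, 37, 44}, so |A + A| = 15.
K = |A + A| / |A| = 15/6 = 5/2 ≈ 2.5000.
Reference: AP of size 6 gives K = 11/6 ≈ 1.8333; a fully generic set of size 6 gives K ≈ 3.5000.

|A| = 6, |A + A| = 15, K = 15/6 = 5/2.


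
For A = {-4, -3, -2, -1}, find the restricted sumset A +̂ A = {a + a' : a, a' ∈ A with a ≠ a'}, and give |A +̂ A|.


Restricted sumset: A +̂ A = {a + a' : a ∈ A, a' ∈ A, a ≠ a'}.
Equivalently, take A + A and drop any sum 2a that is achievable ONLY as a + a for a ∈ A (i.e. sums representable only with equal summands).
Enumerate pairs (a, a') with a < a' (symmetric, so each unordered pair gives one sum; this covers all a ≠ a'):
  -4 + -3 = -7
  -4 + -2 = -6
  -4 + -1 = -5
  -3 + -2 = -5
  -3 + -1 = -4
  -2 + -1 = -3
Collected distinct sums: {-7, -6, -5, -4, -3}
|A +̂ A| = 5
(Reference bound: |A +̂ A| ≥ 2|A| - 3 for |A| ≥ 2, with |A| = 4 giving ≥ 5.)

|A +̂ A| = 5


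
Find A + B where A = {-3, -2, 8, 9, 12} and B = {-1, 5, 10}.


A + B = {a + b : a ∈ A, b ∈ B}.
Enumerate all |A|·|B| = 5·3 = 15 pairs (a, b) and collect distinct sums.
a = -3: -3+-1=-4, -3+5=2, -3+10=7
a = -2: -2+-1=-3, -2+5=3, -2+10=8
a = 8: 8+-1=7, 8+5=13, 8+10=18
a = 9: 9+-1=8, 9+5=14, 9+10=19
a = 12: 12+-1=11, 12+5=17, 12+10=22
Collecting distinct sums: A + B = {-4, -3, 2, 3, 7, 8, 11, 13, 14, 17, 18, 19, 22}
|A + B| = 13

A + B = {-4, -3, 2, 3, 7, 8, 11, 13, 14, 17, 18, 19, 22}


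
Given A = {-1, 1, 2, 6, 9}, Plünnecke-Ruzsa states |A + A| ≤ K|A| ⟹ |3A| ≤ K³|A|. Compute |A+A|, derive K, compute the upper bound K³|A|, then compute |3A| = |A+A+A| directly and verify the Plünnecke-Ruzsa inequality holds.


|A| = 5.
Step 1: Compute A + A by enumerating all 25 pairs.
A + A = {-2, 0, 1, 2, 3, 4, 5, 7, 8, 10, 11, 12, 15, 18}, so |A + A| = 14.
Step 2: Doubling constant K = |A + A|/|A| = 14/5 = 14/5 ≈ 2.8000.
Step 3: Plünnecke-Ruzsa gives |3A| ≤ K³·|A| = (2.8000)³ · 5 ≈ 109.7600.
Step 4: Compute 3A = A + A + A directly by enumerating all triples (a,b,c) ∈ A³; |3A| = 25.
Step 5: Check 25 ≤ 109.7600? Yes ✓.

K = 14/5, Plünnecke-Ruzsa bound K³|A| ≈ 109.7600, |3A| = 25, inequality holds.


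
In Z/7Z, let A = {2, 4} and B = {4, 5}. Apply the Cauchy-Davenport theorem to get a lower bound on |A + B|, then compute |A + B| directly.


Cauchy-Davenport: |A + B| ≥ min(p, |A| + |B| - 1) for A, B nonempty in Z/pZ.
|A| = 2, |B| = 2, p = 7.
CD lower bound = min(7, 2 + 2 - 1) = min(7, 3) = 3.
Compute A + B mod 7 directly:
a = 2: 2+4=6, 2+5=0
a = 4: 4+4=1, 4+5=2
A + B = {0, 1, 2, 6}, so |A + B| = 4.
Verify: 4 ≥ 3? Yes ✓.

CD lower bound = 3, actual |A + B| = 4.


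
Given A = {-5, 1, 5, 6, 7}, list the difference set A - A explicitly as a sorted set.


A - A = {a - a' : a, a' ∈ A}.
Compute a - a' for each ordered pair (a, a'):
a = -5: -5--5=0, -5-1=-6, -5-5=-10, -5-6=-11, -5-7=-12
a = 1: 1--5=6, 1-1=0, 1-5=-4, 1-6=-5, 1-7=-6
a = 5: 5--5=10, 5-1=4, 5-5=0, 5-6=-1, 5-7=-2
a = 6: 6--5=11, 6-1=5, 6-5=1, 6-6=0, 6-7=-1
a = 7: 7--5=12, 7-1=6, 7-5=2, 7-6=1, 7-7=0
Collecting distinct values (and noting 0 appears from a-a):
A - A = {-12, -11, -10, -6, -5, -4, -2, -1, 0, 1, 2, 4, 5, 6, 10, 11, 12}
|A - A| = 17

A - A = {-12, -11, -10, -6, -5, -4, -2, -1, 0, 1, 2, 4, 5, 6, 10, 11, 12}


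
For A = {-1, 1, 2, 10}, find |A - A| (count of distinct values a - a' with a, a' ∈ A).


A - A = {a - a' : a, a' ∈ A}; |A| = 4.
Bounds: 2|A|-1 ≤ |A - A| ≤ |A|² - |A| + 1, i.e. 7 ≤ |A - A| ≤ 13.
Note: 0 ∈ A - A always (from a - a). The set is symmetric: if d ∈ A - A then -d ∈ A - A.
Enumerate nonzero differences d = a - a' with a > a' (then include -d):
Positive differences: {1, 2, 3, 8, 9, 11}
Full difference set: {0} ∪ (positive diffs) ∪ (negative diffs).
|A - A| = 1 + 2·6 = 13 (matches direct enumeration: 13).

|A - A| = 13


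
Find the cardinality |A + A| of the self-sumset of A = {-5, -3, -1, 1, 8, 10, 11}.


A + A = {a + a' : a, a' ∈ A}; |A| = 7.
General bounds: 2|A| - 1 ≤ |A + A| ≤ |A|(|A|+1)/2, i.e. 13 ≤ |A + A| ≤ 28.
Lower bound 2|A|-1 is attained iff A is an arithmetic progression.
Enumerate sums a + a' for a ≤ a' (symmetric, so this suffices):
a = -5: -5+-5=-10, -5+-3=-8, -5+-1=-6, -5+1=-4, -5+8=3, -5+10=5, -5+11=6
a = -3: -3+-3=-6, -3+-1=-4, -3+1=-2, -3+8=5, -3+10=7, -3+11=8
a = -1: -1+-1=-2, -1+1=0, -1+8=7, -1+10=9, -1+11=10
a = 1: 1+1=2, 1+8=9, 1+10=11, 1+11=12
a = 8: 8+8=16, 8+10=18, 8+11=19
a = 10: 10+10=20, 10+11=21
a = 11: 11+11=22
Distinct sums: {-10, -8, -6, -4, -2, 0, 2, 3, 5, 6, 7, 8, 9, 10, 11, 12, 16, 18, 19, 20, 21, 22}
|A + A| = 22

|A + A| = 22


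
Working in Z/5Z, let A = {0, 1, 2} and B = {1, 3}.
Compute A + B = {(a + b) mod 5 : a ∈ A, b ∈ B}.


Work in Z/5Z: reduce every sum a + b modulo 5.
Enumerate all 6 pairs:
a = 0: 0+1=1, 0+3=3
a = 1: 1+1=2, 1+3=4
a = 2: 2+1=3, 2+3=0
Distinct residues collected: {0, 1, 2, 3, 4}
|A + B| = 5 (out of 5 total residues).

A + B = {0, 1, 2, 3, 4}


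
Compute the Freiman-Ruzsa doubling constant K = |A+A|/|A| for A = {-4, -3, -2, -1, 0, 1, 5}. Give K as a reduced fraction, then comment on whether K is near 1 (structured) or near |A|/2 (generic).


|A| = 7.
Compute A + A by enumerating all 49 pairs.
A + A = {-8, -7, -6, -5, -4, -3, -2, -1, 0, 1, 2, 3, 4, 5, 6, 10}, so |A + A| = 16.
K = |A + A| / |A| = 16/7 (already in lowest terms) ≈ 2.2857.
Reference: AP of size 7 gives K = 13/7 ≈ 1.8571; a fully generic set of size 7 gives K ≈ 4.0000.

|A| = 7, |A + A| = 16, K = 16/7.


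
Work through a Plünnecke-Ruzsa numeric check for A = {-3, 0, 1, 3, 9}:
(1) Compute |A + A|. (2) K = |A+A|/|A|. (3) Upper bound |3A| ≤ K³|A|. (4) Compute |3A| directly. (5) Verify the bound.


|A| = 5.
Step 1: Compute A + A by enumerating all 25 pairs.
A + A = {-6, -3, -2, 0, 1, 2, 3, 4, 6, 9, 10, 12, 18}, so |A + A| = 13.
Step 2: Doubling constant K = |A + A|/|A| = 13/5 = 13/5 ≈ 2.6000.
Step 3: Plünnecke-Ruzsa gives |3A| ≤ K³·|A| = (2.6000)³ · 5 ≈ 87.8800.
Step 4: Compute 3A = A + A + A directly by enumerating all triples (a,b,c) ∈ A³; |3A| = 24.
Step 5: Check 24 ≤ 87.8800? Yes ✓.

K = 13/5, Plünnecke-Ruzsa bound K³|A| ≈ 87.8800, |3A| = 24, inequality holds.


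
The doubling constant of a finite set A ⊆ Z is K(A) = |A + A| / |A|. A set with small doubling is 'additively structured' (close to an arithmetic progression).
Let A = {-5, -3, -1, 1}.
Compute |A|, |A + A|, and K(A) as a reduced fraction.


|A| = 4.
Compute A + A by enumerating all 16 pairs.
A + A = {-10, -8, -6, -4, -2, 0, 2}, so |A + A| = 7.
K = |A + A| / |A| = 7/4 (already in lowest terms) ≈ 1.7500.
Reference: AP of size 4 gives K = 7/4 ≈ 1.7500; a fully generic set of size 4 gives K ≈ 2.5000.

|A| = 4, |A + A| = 7, K = 7/4.


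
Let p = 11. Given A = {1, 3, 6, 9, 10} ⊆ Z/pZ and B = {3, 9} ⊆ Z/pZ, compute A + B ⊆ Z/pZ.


Work in Z/11Z: reduce every sum a + b modulo 11.
Enumerate all 10 pairs:
a = 1: 1+3=4, 1+9=10
a = 3: 3+3=6, 3+9=1
a = 6: 6+3=9, 6+9=4
a = 9: 9+3=1, 9+9=7
a = 10: 10+3=2, 10+9=8
Distinct residues collected: {1, 2, 4, 6, 7, 8, 9, 10}
|A + B| = 8 (out of 11 total residues).

A + B = {1, 2, 4, 6, 7, 8, 9, 10}


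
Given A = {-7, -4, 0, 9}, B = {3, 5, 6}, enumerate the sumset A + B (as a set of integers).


A + B = {a + b : a ∈ A, b ∈ B}.
Enumerate all |A|·|B| = 4·3 = 12 pairs (a, b) and collect distinct sums.
a = -7: -7+3=-4, -7+5=-2, -7+6=-1
a = -4: -4+3=-1, -4+5=1, -4+6=2
a = 0: 0+3=3, 0+5=5, 0+6=6
a = 9: 9+3=12, 9+5=14, 9+6=15
Collecting distinct sums: A + B = {-4, -2, -1, 1, 2, 3, 5, 6, 12, 14, 15}
|A + B| = 11

A + B = {-4, -2, -1, 1, 2, 3, 5, 6, 12, 14, 15}


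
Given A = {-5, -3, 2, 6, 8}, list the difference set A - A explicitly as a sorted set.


A - A = {a - a' : a, a' ∈ A}.
Compute a - a' for each ordered pair (a, a'):
a = -5: -5--5=0, -5--3=-2, -5-2=-7, -5-6=-11, -5-8=-13
a = -3: -3--5=2, -3--3=0, -3-2=-5, -3-6=-9, -3-8=-11
a = 2: 2--5=7, 2--3=5, 2-2=0, 2-6=-4, 2-8=-6
a = 6: 6--5=11, 6--3=9, 6-2=4, 6-6=0, 6-8=-2
a = 8: 8--5=13, 8--3=11, 8-2=6, 8-6=2, 8-8=0
Collecting distinct values (and noting 0 appears from a-a):
A - A = {-13, -11, -9, -7, -6, -5, -4, -2, 0, 2, 4, 5, 6, 7, 9, 11, 13}
|A - A| = 17

A - A = {-13, -11, -9, -7, -6, -5, -4, -2, 0, 2, 4, 5, 6, 7, 9, 11, 13}


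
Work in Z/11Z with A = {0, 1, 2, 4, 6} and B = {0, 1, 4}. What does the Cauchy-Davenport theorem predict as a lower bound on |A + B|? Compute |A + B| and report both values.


Cauchy-Davenport: |A + B| ≥ min(p, |A| + |B| - 1) for A, B nonempty in Z/pZ.
|A| = 5, |B| = 3, p = 11.
CD lower bound = min(11, 5 + 3 - 1) = min(11, 7) = 7.
Compute A + B mod 11 directly:
a = 0: 0+0=0, 0+1=1, 0+4=4
a = 1: 1+0=1, 1+1=2, 1+4=5
a = 2: 2+0=2, 2+1=3, 2+4=6
a = 4: 4+0=4, 4+1=5, 4+4=8
a = 6: 6+0=6, 6+1=7, 6+4=10
A + B = {0, 1, 2, 3, 4, 5, 6, 7, 8, 10}, so |A + B| = 10.
Verify: 10 ≥ 7? Yes ✓.

CD lower bound = 7, actual |A + B| = 10.


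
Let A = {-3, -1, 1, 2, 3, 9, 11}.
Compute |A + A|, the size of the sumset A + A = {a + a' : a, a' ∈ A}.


A + A = {a + a' : a, a' ∈ A}; |A| = 7.
General bounds: 2|A| - 1 ≤ |A + A| ≤ |A|(|A|+1)/2, i.e. 13 ≤ |A + A| ≤ 28.
Lower bound 2|A|-1 is attained iff A is an arithmetic progression.
Enumerate sums a + a' for a ≤ a' (symmetric, so this suffices):
a = -3: -3+-3=-6, -3+-1=-4, -3+1=-2, -3+2=-1, -3+3=0, -3+9=6, -3+11=8
a = -1: -1+-1=-2, -1+1=0, -1+2=1, -1+3=2, -1+9=8, -1+11=10
a = 1: 1+1=2, 1+2=3, 1+3=4, 1+9=10, 1+11=12
a = 2: 2+2=4, 2+3=5, 2+9=11, 2+11=13
a = 3: 3+3=6, 3+9=12, 3+11=14
a = 9: 9+9=18, 9+11=20
a = 11: 11+11=22
Distinct sums: {-6, -4, -2, -1, 0, 1, 2, 3, 4, 5, 6, 8, 10, 11, 12, 13, 14, 18, 20, 22}
|A + A| = 20

|A + A| = 20


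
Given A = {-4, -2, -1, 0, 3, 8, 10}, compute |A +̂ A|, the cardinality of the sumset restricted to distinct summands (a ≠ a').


Restricted sumset: A +̂ A = {a + a' : a ∈ A, a' ∈ A, a ≠ a'}.
Equivalently, take A + A and drop any sum 2a that is achievable ONLY as a + a for a ∈ A (i.e. sums representable only with equal summands).
Enumerate pairs (a, a') with a < a' (symmetric, so each unordered pair gives one sum; this covers all a ≠ a'):
  -4 + -2 = -6
  -4 + -1 = -5
  -4 + 0 = -4
  -4 + 3 = -1
  -4 + 8 = 4
  -4 + 10 = 6
  -2 + -1 = -3
  -2 + 0 = -2
  -2 + 3 = 1
  -2 + 8 = 6
  -2 + 10 = 8
  -1 + 0 = -1
  -1 + 3 = 2
  -1 + 8 = 7
  -1 + 10 = 9
  0 + 3 = 3
  0 + 8 = 8
  0 + 10 = 10
  3 + 8 = 11
  3 + 10 = 13
  8 + 10 = 18
Collected distinct sums: {-6, -5, -4, -3, -2, -1, 1, 2, 3, 4, 6, 7, 8, 9, 10, 11, 13, 18}
|A +̂ A| = 18
(Reference bound: |A +̂ A| ≥ 2|A| - 3 for |A| ≥ 2, with |A| = 7 giving ≥ 11.)

|A +̂ A| = 18


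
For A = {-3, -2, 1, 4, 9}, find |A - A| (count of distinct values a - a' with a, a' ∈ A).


A - A = {a - a' : a, a' ∈ A}; |A| = 5.
Bounds: 2|A|-1 ≤ |A - A| ≤ |A|² - |A| + 1, i.e. 9 ≤ |A - A| ≤ 21.
Note: 0 ∈ A - A always (from a - a). The set is symmetric: if d ∈ A - A then -d ∈ A - A.
Enumerate nonzero differences d = a - a' with a > a' (then include -d):
Positive differences: {1, 3, 4, 5, 6, 7, 8, 11, 12}
Full difference set: {0} ∪ (positive diffs) ∪ (negative diffs).
|A - A| = 1 + 2·9 = 19 (matches direct enumeration: 19).

|A - A| = 19


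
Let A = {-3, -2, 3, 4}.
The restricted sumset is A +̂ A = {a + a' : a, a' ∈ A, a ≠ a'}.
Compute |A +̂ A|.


Restricted sumset: A +̂ A = {a + a' : a ∈ A, a' ∈ A, a ≠ a'}.
Equivalently, take A + A and drop any sum 2a that is achievable ONLY as a + a for a ∈ A (i.e. sums representable only with equal summands).
Enumerate pairs (a, a') with a < a' (symmetric, so each unordered pair gives one sum; this covers all a ≠ a'):
  -3 + -2 = -5
  -3 + 3 = 0
  -3 + 4 = 1
  -2 + 3 = 1
  -2 + 4 = 2
  3 + 4 = 7
Collected distinct sums: {-5, 0, 1, 2, 7}
|A +̂ A| = 5
(Reference bound: |A +̂ A| ≥ 2|A| - 3 for |A| ≥ 2, with |A| = 4 giving ≥ 5.)

|A +̂ A| = 5


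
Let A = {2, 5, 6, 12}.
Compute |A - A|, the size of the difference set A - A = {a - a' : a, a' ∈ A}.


A - A = {a - a' : a, a' ∈ A}; |A| = 4.
Bounds: 2|A|-1 ≤ |A - A| ≤ |A|² - |A| + 1, i.e. 7 ≤ |A - A| ≤ 13.
Note: 0 ∈ A - A always (from a - a). The set is symmetric: if d ∈ A - A then -d ∈ A - A.
Enumerate nonzero differences d = a - a' with a > a' (then include -d):
Positive differences: {1, 3, 4, 6, 7, 10}
Full difference set: {0} ∪ (positive diffs) ∪ (negative diffs).
|A - A| = 1 + 2·6 = 13 (matches direct enumeration: 13).

|A - A| = 13


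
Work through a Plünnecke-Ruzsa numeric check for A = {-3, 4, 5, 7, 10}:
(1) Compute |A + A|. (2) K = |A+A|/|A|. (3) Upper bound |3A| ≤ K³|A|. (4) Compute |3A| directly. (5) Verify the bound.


|A| = 5.
Step 1: Compute A + A by enumerating all 25 pairs.
A + A = {-6, 1, 2, 4, 7, 8, 9, 10, 11, 12, 14, 15, 17, 20}, so |A + A| = 14.
Step 2: Doubling constant K = |A + A|/|A| = 14/5 = 14/5 ≈ 2.8000.
Step 3: Plünnecke-Ruzsa gives |3A| ≤ K³·|A| = (2.8000)³ · 5 ≈ 109.7600.
Step 4: Compute 3A = A + A + A directly by enumerating all triples (a,b,c) ∈ A³; |3A| = 26.
Step 5: Check 26 ≤ 109.7600? Yes ✓.

K = 14/5, Plünnecke-Ruzsa bound K³|A| ≈ 109.7600, |3A| = 26, inequality holds.


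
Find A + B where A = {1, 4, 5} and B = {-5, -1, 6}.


A + B = {a + b : a ∈ A, b ∈ B}.
Enumerate all |A|·|B| = 3·3 = 9 pairs (a, b) and collect distinct sums.
a = 1: 1+-5=-4, 1+-1=0, 1+6=7
a = 4: 4+-5=-1, 4+-1=3, 4+6=10
a = 5: 5+-5=0, 5+-1=4, 5+6=11
Collecting distinct sums: A + B = {-4, -1, 0, 3, 4, 7, 10, 11}
|A + B| = 8

A + B = {-4, -1, 0, 3, 4, 7, 10, 11}


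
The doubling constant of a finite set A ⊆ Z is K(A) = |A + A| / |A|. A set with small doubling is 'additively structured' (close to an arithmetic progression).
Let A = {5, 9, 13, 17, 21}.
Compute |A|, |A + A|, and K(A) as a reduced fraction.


|A| = 5.
Compute A + A by enumerating all 25 pairs.
A + A = {10, 14, 18, 22, 26, 30, 34, 38, 42}, so |A + A| = 9.
K = |A + A| / |A| = 9/5 (already in lowest terms) ≈ 1.8000.
Reference: AP of size 5 gives K = 9/5 ≈ 1.8000; a fully generic set of size 5 gives K ≈ 3.0000.

|A| = 5, |A + A| = 9, K = 9/5.


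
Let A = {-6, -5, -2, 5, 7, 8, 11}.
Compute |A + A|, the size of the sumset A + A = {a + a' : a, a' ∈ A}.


A + A = {a + a' : a, a' ∈ A}; |A| = 7.
General bounds: 2|A| - 1 ≤ |A + A| ≤ |A|(|A|+1)/2, i.e. 13 ≤ |A + A| ≤ 28.
Lower bound 2|A|-1 is attained iff A is an arithmetic progression.
Enumerate sums a + a' for a ≤ a' (symmetric, so this suffices):
a = -6: -6+-6=-12, -6+-5=-11, -6+-2=-8, -6+5=-1, -6+7=1, -6+8=2, -6+11=5
a = -5: -5+-5=-10, -5+-2=-7, -5+5=0, -5+7=2, -5+8=3, -5+11=6
a = -2: -2+-2=-4, -2+5=3, -2+7=5, -2+8=6, -2+11=9
a = 5: 5+5=10, 5+7=12, 5+8=13, 5+11=16
a = 7: 7+7=14, 7+8=15, 7+11=18
a = 8: 8+8=16, 8+11=19
a = 11: 11+11=22
Distinct sums: {-12, -11, -10, -8, -7, -4, -1, 0, 1, 2, 3, 5, 6, 9, 10, 12, 13, 14, 15, 16, 18, 19, 22}
|A + A| = 23

|A + A| = 23


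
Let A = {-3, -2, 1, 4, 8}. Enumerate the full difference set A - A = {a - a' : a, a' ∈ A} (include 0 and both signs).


A - A = {a - a' : a, a' ∈ A}.
Compute a - a' for each ordered pair (a, a'):
a = -3: -3--3=0, -3--2=-1, -3-1=-4, -3-4=-7, -3-8=-11
a = -2: -2--3=1, -2--2=0, -2-1=-3, -2-4=-6, -2-8=-10
a = 1: 1--3=4, 1--2=3, 1-1=0, 1-4=-3, 1-8=-7
a = 4: 4--3=7, 4--2=6, 4-1=3, 4-4=0, 4-8=-4
a = 8: 8--3=11, 8--2=10, 8-1=7, 8-4=4, 8-8=0
Collecting distinct values (and noting 0 appears from a-a):
A - A = {-11, -10, -7, -6, -4, -3, -1, 0, 1, 3, 4, 6, 7, 10, 11}
|A - A| = 15

A - A = {-11, -10, -7, -6, -4, -3, -1, 0, 1, 3, 4, 6, 7, 10, 11}


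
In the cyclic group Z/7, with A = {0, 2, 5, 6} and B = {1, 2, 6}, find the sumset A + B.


Work in Z/7Z: reduce every sum a + b modulo 7.
Enumerate all 12 pairs:
a = 0: 0+1=1, 0+2=2, 0+6=6
a = 2: 2+1=3, 2+2=4, 2+6=1
a = 5: 5+1=6, 5+2=0, 5+6=4
a = 6: 6+1=0, 6+2=1, 6+6=5
Distinct residues collected: {0, 1, 2, 3, 4, 5, 6}
|A + B| = 7 (out of 7 total residues).

A + B = {0, 1, 2, 3, 4, 5, 6}
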